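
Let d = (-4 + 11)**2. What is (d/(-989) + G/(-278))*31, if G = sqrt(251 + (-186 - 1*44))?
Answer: -1519/989 - 31*sqrt(21)/278 ≈ -2.0469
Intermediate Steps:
G = sqrt(21) (G = sqrt(251 + (-186 - 44)) = sqrt(251 - 230) = sqrt(21) ≈ 4.5826)
d = 49 (d = 7**2 = 49)
(d/(-989) + G/(-278))*31 = (49/(-989) + sqrt(21)/(-278))*31 = (49*(-1/989) + sqrt(21)*(-1/278))*31 = (-49/989 - sqrt(21)/278)*31 = -1519/989 - 31*sqrt(21)/278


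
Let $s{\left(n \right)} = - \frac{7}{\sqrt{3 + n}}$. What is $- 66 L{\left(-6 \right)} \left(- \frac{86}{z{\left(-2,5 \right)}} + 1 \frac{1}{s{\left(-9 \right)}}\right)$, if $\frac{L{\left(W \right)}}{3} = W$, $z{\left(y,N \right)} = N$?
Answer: $- \frac{102168}{5} - \frac{1188 i \sqrt{6}}{7} \approx -20434.0 - 415.71 i$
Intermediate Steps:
$s{\left(n \right)} = - \frac{7}{\sqrt{3 + n}}$
$L{\left(W \right)} = 3 W$
$- 66 L{\left(-6 \right)} \left(- \frac{86}{z{\left(-2,5 \right)}} + 1 \frac{1}{s{\left(-9 \right)}}\right) = - 66 \cdot 3 \left(-6\right) \left(- \frac{86}{5} + 1 \frac{1}{\left(-7\right) \frac{1}{\sqrt{3 - 9}}}\right) = \left(-66\right) \left(-18\right) \left(\left(-86\right) \frac{1}{5} + 1 \frac{1}{\left(-7\right) \frac{1}{\sqrt{-6}}}\right) = 1188 \left(- \frac{86}{5} + 1 \frac{1}{\left(-7\right) \left(- \frac{i \sqrt{6}}{6}\right)}\right) = 1188 \left(- \frac{86}{5} + 1 \frac{1}{\frac{7}{6} i \sqrt{6}}\right) = 1188 \left(- \frac{86}{5} + 1 \left(- \frac{i \sqrt{6}}{7}\right)\right) = 1188 \left(- \frac{86}{5} - \frac{i \sqrt{6}}{7}\right) = - \frac{102168}{5} - \frac{1188 i \sqrt{6}}{7}$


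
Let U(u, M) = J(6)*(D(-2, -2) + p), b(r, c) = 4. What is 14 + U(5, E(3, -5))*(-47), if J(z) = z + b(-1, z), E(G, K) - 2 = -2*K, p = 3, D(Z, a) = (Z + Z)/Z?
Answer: -2336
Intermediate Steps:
D(Z, a) = 2 (D(Z, a) = (2*Z)/Z = 2)
E(G, K) = 2 - 2*K
J(z) = 4 + z (J(z) = z + 4 = 4 + z)
U(u, M) = 50 (U(u, M) = (4 + 6)*(2 + 3) = 10*5 = 50)
14 + U(5, E(3, -5))*(-47) = 14 + 50*(-47) = 14 - 2350 = -2336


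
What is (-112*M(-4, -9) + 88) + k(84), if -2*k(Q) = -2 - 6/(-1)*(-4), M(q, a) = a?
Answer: 1109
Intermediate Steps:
k(Q) = 13 (k(Q) = -(-2 - 6/(-1)*(-4))/2 = -(-2 - 6*(-1)*(-4))/2 = -(-2 + 6*(-4))/2 = -(-2 - 24)/2 = -½*(-26) = 13)
(-112*M(-4, -9) + 88) + k(84) = (-112*(-9) + 88) + 13 = (1008 + 88) + 13 = 1096 + 13 = 1109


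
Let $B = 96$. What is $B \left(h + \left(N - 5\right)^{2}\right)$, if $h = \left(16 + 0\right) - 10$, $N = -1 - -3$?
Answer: $1440$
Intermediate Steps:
$N = 2$ ($N = -1 + 3 = 2$)
$h = 6$ ($h = 16 - 10 = 6$)
$B \left(h + \left(N - 5\right)^{2}\right) = 96 \left(6 + \left(2 - 5\right)^{2}\right) = 96 \left(6 + \left(-3\right)^{2}\right) = 96 \left(6 + 9\right) = 96 \cdot 15 = 1440$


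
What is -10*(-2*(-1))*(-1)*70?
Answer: 1400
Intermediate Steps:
-10*(-2*(-1))*(-1)*70 = -20*(-1)*70 = -10*(-2)*70 = 20*70 = 1400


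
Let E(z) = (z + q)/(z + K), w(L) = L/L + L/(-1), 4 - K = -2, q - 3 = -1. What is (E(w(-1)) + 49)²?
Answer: 9801/4 ≈ 2450.3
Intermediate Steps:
q = 2 (q = 3 - 1 = 2)
K = 6 (K = 4 - 1*(-2) = 4 + 2 = 6)
w(L) = 1 - L (w(L) = 1 + L*(-1) = 1 - L)
E(z) = (2 + z)/(6 + z) (E(z) = (z + 2)/(z + 6) = (2 + z)/(6 + z))
(E(w(-1)) + 49)² = ((2 + (1 - 1*(-1)))/(6 + (1 - 1*(-1))) + 49)² = ((2 + (1 + 1))/(6 + (1 + 1)) + 49)² = ((2 + 2)/(6 + 2) + 49)² = (4/8 + 49)² = ((⅛)*4 + 49)² = (½ + 49)² = (99/2)² = 9801/4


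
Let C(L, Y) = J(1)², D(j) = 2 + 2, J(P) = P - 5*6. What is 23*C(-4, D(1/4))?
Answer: 19343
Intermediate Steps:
J(P) = -30 + P (J(P) = P - 30 = -30 + P)
D(j) = 4
C(L, Y) = 841 (C(L, Y) = (-30 + 1)² = (-29)² = 841)
23*C(-4, D(1/4)) = 23*841 = 19343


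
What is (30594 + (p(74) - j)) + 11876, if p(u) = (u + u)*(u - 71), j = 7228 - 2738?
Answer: 38424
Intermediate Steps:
j = 4490
p(u) = 2*u*(-71 + u) (p(u) = (2*u)*(-71 + u) = 2*u*(-71 + u))
(30594 + (p(74) - j)) + 11876 = (30594 + (2*74*(-71 + 74) - 1*4490)) + 11876 = (30594 + (2*74*3 - 4490)) + 11876 = (30594 + (444 - 4490)) + 11876 = (30594 - 4046) + 11876 = 26548 + 11876 = 38424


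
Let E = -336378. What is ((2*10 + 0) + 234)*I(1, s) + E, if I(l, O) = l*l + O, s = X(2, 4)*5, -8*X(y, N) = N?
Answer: -336759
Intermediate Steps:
X(y, N) = -N/8
s = -5/2 (s = -⅛*4*5 = -½*5 = -5/2 ≈ -2.5000)
I(l, O) = O + l² (I(l, O) = l² + O = O + l²)
((2*10 + 0) + 234)*I(1, s) + E = ((2*10 + 0) + 234)*(-5/2 + 1²) - 336378 = ((20 + 0) + 234)*(-5/2 + 1) - 336378 = (20 + 234)*(-3/2) - 336378 = 254*(-3/2) - 336378 = -381 - 336378 = -336759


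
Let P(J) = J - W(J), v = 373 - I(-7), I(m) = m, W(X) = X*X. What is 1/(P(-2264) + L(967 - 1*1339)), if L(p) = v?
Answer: -1/5127580 ≈ -1.9502e-7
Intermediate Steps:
W(X) = X²
v = 380 (v = 373 - 1*(-7) = 373 + 7 = 380)
L(p) = 380
P(J) = J - J²
1/(P(-2264) + L(967 - 1*1339)) = 1/(-2264*(1 - 1*(-2264)) + 380) = 1/(-2264*(1 + 2264) + 380) = 1/(-2264*2265 + 380) = 1/(-5127960 + 380) = 1/(-5127580) = -1/5127580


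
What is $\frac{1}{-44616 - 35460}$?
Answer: $- \frac{1}{80076} \approx -1.2488 \cdot 10^{-5}$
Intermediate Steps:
$\frac{1}{-44616 - 35460} = \frac{1}{-80076} = - \frac{1}{80076}$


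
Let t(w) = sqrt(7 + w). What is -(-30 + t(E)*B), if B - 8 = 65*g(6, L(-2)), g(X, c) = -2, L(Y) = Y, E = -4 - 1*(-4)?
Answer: 30 + 122*sqrt(7) ≈ 352.78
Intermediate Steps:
E = 0 (E = -4 + 4 = 0)
B = -122 (B = 8 + 65*(-2) = 8 - 130 = -122)
-(-30 + t(E)*B) = -(-30 + sqrt(7 + 0)*(-122)) = -(-30 + sqrt(7)*(-122)) = -(-30 - 122*sqrt(7)) = 30 + 122*sqrt(7)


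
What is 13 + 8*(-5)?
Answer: -27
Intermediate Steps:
13 + 8*(-5) = 13 - 40 = -27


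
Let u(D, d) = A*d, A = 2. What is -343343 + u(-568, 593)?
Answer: -342157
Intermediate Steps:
u(D, d) = 2*d
-343343 + u(-568, 593) = -343343 + 2*593 = -343343 + 1186 = -342157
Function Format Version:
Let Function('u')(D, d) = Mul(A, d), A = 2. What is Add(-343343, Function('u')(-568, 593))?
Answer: -342157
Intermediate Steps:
Function('u')(D, d) = Mul(2, d)
Add(-343343, Function('u')(-568, 593)) = Add(-343343, Mul(2, 593)) = Add(-343343, 1186) = -342157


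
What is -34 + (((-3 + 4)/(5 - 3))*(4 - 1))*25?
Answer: 7/2 ≈ 3.5000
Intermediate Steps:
-34 + (((-3 + 4)/(5 - 3))*(4 - 1))*25 = -34 + ((1/2)*3)*25 = -34 + ((1*(½))*3)*25 = -34 + ((½)*3)*25 = -34 + (3/2)*25 = -34 + 75/2 = 7/2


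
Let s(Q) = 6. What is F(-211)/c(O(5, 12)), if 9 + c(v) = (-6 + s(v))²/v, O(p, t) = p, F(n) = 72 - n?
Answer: -283/9 ≈ -31.444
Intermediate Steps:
c(v) = -9 (c(v) = -9 + (-6 + 6)²/v = -9 + 0²/v = -9 + 0/v = -9 + 0 = -9)
F(-211)/c(O(5, 12)) = (72 - 1*(-211))/(-9) = (72 + 211)*(-⅑) = 283*(-⅑) = -283/9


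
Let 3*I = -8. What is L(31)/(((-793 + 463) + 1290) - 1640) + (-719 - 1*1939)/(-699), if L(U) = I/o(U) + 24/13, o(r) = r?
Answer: 90987812/23944245 ≈ 3.8000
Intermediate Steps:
I = -8/3 (I = (⅓)*(-8) = -8/3 ≈ -2.6667)
L(U) = 24/13 - 8/(3*U) (L(U) = -8/(3*U) + 24/13 = 24/13 - 8/(3*U))
L(31)/(((-793 + 463) + 1290) - 1640) + (-719 - 1*1939)/(-699) = ((8/39)*(-13 + 9*31)/31)/(((-793 + 463) + 1290) - 1640) + (-719 - 1*1939)/(-699) = ((8/39)*(1/31)*(-13 + 279))/((-330 + 1290) - 1640) + (-719 - 1939)*(-1/699) = ((8/39)*(1/31)*266)/(960 - 1640) - 2658*(-1/699) = (2128/1209)/(-680) + 886/233 = (2128/1209)*(-1/680) + 886/233 = -266/102765 + 886/233 = 90987812/23944245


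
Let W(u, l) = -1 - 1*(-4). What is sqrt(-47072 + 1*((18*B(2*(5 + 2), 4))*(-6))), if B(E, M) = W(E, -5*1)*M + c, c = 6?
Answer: 2*I*sqrt(12254) ≈ 221.4*I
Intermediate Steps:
W(u, l) = 3 (W(u, l) = -1 + 4 = 3)
B(E, M) = 6 + 3*M (B(E, M) = 3*M + 6 = 6 + 3*M)
sqrt(-47072 + 1*((18*B(2*(5 + 2), 4))*(-6))) = sqrt(-47072 + 1*((18*(6 + 3*4))*(-6))) = sqrt(-47072 + 1*((18*(6 + 12))*(-6))) = sqrt(-47072 + 1*((18*18)*(-6))) = sqrt(-47072 + 1*(324*(-6))) = sqrt(-47072 + 1*(-1944)) = sqrt(-47072 - 1944) = sqrt(-49016) = 2*I*sqrt(12254)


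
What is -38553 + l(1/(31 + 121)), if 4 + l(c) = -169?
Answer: -38726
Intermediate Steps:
l(c) = -173 (l(c) = -4 - 169 = -173)
-38553 + l(1/(31 + 121)) = -38553 - 173 = -38726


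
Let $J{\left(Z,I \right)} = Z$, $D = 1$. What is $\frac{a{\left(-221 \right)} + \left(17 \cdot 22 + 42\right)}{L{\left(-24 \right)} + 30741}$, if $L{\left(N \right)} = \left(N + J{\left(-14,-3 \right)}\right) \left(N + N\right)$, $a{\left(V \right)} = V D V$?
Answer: $\frac{1263}{835} \approx 1.5126$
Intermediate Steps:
$a{\left(V \right)} = V^{2}$ ($a{\left(V \right)} = V 1 V = V V = V^{2}$)
$L{\left(N \right)} = 2 N \left(-14 + N\right)$ ($L{\left(N \right)} = \left(N - 14\right) \left(N + N\right) = \left(-14 + N\right) 2 N = 2 N \left(-14 + N\right)$)
$\frac{a{\left(-221 \right)} + \left(17 \cdot 22 + 42\right)}{L{\left(-24 \right)} + 30741} = \frac{\left(-221\right)^{2} + \left(17 \cdot 22 + 42\right)}{2 \left(-24\right) \left(-14 - 24\right) + 30741} = \frac{48841 + \left(374 + 42\right)}{2 \left(-24\right) \left(-38\right) + 30741} = \frac{48841 + 416}{1824 + 30741} = \frac{49257}{32565} = 49257 \cdot \frac{1}{32565} = \frac{1263}{835}$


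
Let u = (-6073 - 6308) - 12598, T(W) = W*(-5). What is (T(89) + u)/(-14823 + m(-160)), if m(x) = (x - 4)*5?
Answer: 25424/15643 ≈ 1.6253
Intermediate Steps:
T(W) = -5*W
m(x) = -20 + 5*x (m(x) = (-4 + x)*5 = -20 + 5*x)
u = -24979 (u = -12381 - 12598 = -24979)
(T(89) + u)/(-14823 + m(-160)) = (-5*89 - 24979)/(-14823 + (-20 + 5*(-160))) = (-445 - 24979)/(-14823 + (-20 - 800)) = -25424/(-14823 - 820) = -25424/(-15643) = -25424*(-1/15643) = 25424/15643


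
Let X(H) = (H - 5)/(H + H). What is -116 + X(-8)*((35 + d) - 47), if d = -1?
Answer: -2025/16 ≈ -126.56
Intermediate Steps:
X(H) = (-5 + H)/(2*H) (X(H) = (-5 + H)/((2*H)) = (-5 + H)*(1/(2*H)) = (-5 + H)/(2*H))
-116 + X(-8)*((35 + d) - 47) = -116 + ((1/2)*(-5 - 8)/(-8))*((35 - 1) - 47) = -116 + ((1/2)*(-1/8)*(-13))*(34 - 47) = -116 + (13/16)*(-13) = -116 - 169/16 = -2025/16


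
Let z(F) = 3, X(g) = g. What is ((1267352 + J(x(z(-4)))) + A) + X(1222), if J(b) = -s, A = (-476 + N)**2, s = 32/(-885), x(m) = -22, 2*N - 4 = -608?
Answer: 1658364362/885 ≈ 1.8739e+6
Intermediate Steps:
N = -302 (N = 2 + (1/2)*(-608) = 2 - 304 = -302)
s = -32/885 (s = 32*(-1/885) = -32/885 ≈ -0.036158)
A = 605284 (A = (-476 - 302)**2 = (-778)**2 = 605284)
J(b) = 32/885 (J(b) = -1*(-32/885) = 32/885)
((1267352 + J(x(z(-4)))) + A) + X(1222) = ((1267352 + 32/885) + 605284) + 1222 = (1121606552/885 + 605284) + 1222 = 1657282892/885 + 1222 = 1658364362/885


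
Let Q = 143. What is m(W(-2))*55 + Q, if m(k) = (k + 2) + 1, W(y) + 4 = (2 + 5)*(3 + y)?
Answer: 473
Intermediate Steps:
W(y) = 17 + 7*y (W(y) = -4 + (2 + 5)*(3 + y) = -4 + 7*(3 + y) = -4 + (21 + 7*y) = 17 + 7*y)
m(k) = 3 + k (m(k) = (2 + k) + 1 = 3 + k)
m(W(-2))*55 + Q = (3 + (17 + 7*(-2)))*55 + 143 = (3 + (17 - 14))*55 + 143 = (3 + 3)*55 + 143 = 6*55 + 143 = 330 + 143 = 473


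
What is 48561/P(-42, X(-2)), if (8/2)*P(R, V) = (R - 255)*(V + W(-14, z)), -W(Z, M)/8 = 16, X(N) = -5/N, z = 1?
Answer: 129496/24849 ≈ 5.2113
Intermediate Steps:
W(Z, M) = -128 (W(Z, M) = -8*16 = -128)
P(R, V) = (-255 + R)*(-128 + V)/4 (P(R, V) = ((R - 255)*(V - 128))/4 = ((-255 + R)*(-128 + V))/4 = (-255 + R)*(-128 + V)/4)
48561/P(-42, X(-2)) = 48561/(8160 - 32*(-42) - (-1275)/(4*(-2)) + (1/4)*(-42)*(-5/(-2))) = 48561/(8160 + 1344 - (-1275)*(-1)/(4*2) + (1/4)*(-42)*(-5*(-1/2))) = 48561/(8160 + 1344 - 255/4*5/2 + (1/4)*(-42)*(5/2)) = 48561/(8160 + 1344 - 1275/8 - 105/4) = 48561/(74547/8) = 48561*(8/74547) = 129496/24849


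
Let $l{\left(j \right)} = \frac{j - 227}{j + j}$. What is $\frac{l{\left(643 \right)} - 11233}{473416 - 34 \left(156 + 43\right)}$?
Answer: $- \frac{2407537}{100018650} \approx -0.024071$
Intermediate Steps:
$l{\left(j \right)} = \frac{-227 + j}{2 j}$
$\frac{l{\left(643 \right)} - 11233}{473416 - 34 \left(156 + 43\right)} = \frac{\frac{-227 + 643}{2 \cdot 643} - 11233}{473416 - 34 \left(156 + 43\right)} = \frac{\frac{1}{2} \cdot \frac{1}{643} \cdot 416 - 11233}{473416 - 6766} = \frac{\frac{208}{643} - 11233}{473416 - 6766} = - \frac{7222611}{643 \cdot 466650} = \left(- \frac{7222611}{643}\right) \frac{1}{466650} = - \frac{2407537}{100018650}$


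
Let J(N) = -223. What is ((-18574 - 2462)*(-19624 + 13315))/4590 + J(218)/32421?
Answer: 79681267271/2755785 ≈ 28914.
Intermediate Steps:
((-18574 - 2462)*(-19624 + 13315))/4590 + J(218)/32421 = ((-18574 - 2462)*(-19624 + 13315))/4590 - 223/32421 = -21036*(-6309)*(1/4590) - 223*1/32421 = 132716124*(1/4590) - 223/32421 = 2457706/85 - 223/32421 = 79681267271/2755785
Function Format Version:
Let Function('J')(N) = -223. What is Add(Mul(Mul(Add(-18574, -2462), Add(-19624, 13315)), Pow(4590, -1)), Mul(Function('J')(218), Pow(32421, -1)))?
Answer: Rational(79681267271, 2755785) ≈ 28914.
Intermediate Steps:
Add(Mul(Mul(Add(-18574, -2462), Add(-19624, 13315)), Pow(4590, -1)), Mul(Function('J')(218), Pow(32421, -1))) = Add(Mul(Mul(Add(-18574, -2462), Add(-19624, 13315)), Pow(4590, -1)), Mul(-223, Pow(32421, -1))) = Add(Mul(Mul(-21036, -6309), Rational(1, 4590)), Mul(-223, Rational(1, 32421))) = Add(Mul(132716124, Rational(1, 4590)), Rational(-223, 32421)) = Add(Rational(2457706, 85), Rational(-223, 32421)) = Rational(79681267271, 2755785)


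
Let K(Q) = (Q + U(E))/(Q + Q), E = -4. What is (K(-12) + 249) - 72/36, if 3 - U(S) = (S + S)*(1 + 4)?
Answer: 5897/24 ≈ 245.71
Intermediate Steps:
U(S) = 3 - 10*S (U(S) = 3 - (S + S)*(1 + 4) = 3 - 2*S*5 = 3 - 10*S)
K(Q) = (43 + Q)/(2*Q) (K(Q) = (Q + (3 - 10*(-4)))/(Q + Q) = (Q + (3 + 40))/((2*Q)) = (Q + 43)*(1/(2*Q)) = (43 + Q)*(1/(2*Q)) = (43 + Q)/(2*Q))
(K(-12) + 249) - 72/36 = ((½)*(43 - 12)/(-12) + 249) - 72/36 = ((½)*(-1/12)*31 + 249) - 72*1/36 = (-31/24 + 249) - 2 = 5945/24 - 2 = 5897/24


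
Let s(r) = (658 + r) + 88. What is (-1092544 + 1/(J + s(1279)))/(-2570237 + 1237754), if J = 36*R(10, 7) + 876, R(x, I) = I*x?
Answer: 5922681023/7223390343 ≈ 0.81993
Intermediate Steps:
J = 3396 (J = 36*(7*10) + 876 = 36*70 + 876 = 2520 + 876 = 3396)
s(r) = 746 + r
(-1092544 + 1/(J + s(1279)))/(-2570237 + 1237754) = (-1092544 + 1/(3396 + (746 + 1279)))/(-2570237 + 1237754) = (-1092544 + 1/(3396 + 2025))/(-1332483) = (-1092544 + 1/5421)*(-1/1332483) = -5922681023/5421*(-1/1332483) = 5922681023/7223390343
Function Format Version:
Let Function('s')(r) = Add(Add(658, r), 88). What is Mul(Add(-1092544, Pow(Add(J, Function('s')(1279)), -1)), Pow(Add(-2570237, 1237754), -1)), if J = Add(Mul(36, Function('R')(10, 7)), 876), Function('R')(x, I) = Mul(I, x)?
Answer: Rational(5922681023, 7223390343) ≈ 0.81993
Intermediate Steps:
J = 3396 (J = Add(Mul(36, Mul(7, 10)), 876) = Add(Mul(36, 70), 876) = Add(2520, 876) = 3396)
Function('s')(r) = Add(746, r)
Mul(Add(-1092544, Pow(Add(J, Function('s')(1279)), -1)), Pow(Add(-2570237, 1237754), -1)) = Mul(Add(-1092544, Pow(Add(3396, Add(746, 1279)), -1)), Pow(Add(-2570237, 1237754), -1)) = Mul(Add(-1092544, Pow(Add(3396, 2025), -1)), Pow(-1332483, -1)) = Mul(Add(-1092544, Pow(5421, -1)), Rational(-1, 1332483)) = Mul(Add(-1092544, Rational(1, 5421)), Rational(-1, 1332483)) = Mul(Rational(-5922681023, 5421), Rational(-1, 1332483)) = Rational(5922681023, 7223390343)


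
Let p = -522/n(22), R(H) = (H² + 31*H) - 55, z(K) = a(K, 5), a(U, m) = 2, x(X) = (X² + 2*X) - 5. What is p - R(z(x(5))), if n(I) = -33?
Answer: 53/11 ≈ 4.8182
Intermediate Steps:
x(X) = -5 + X² + 2*X
z(K) = 2
R(H) = -55 + H² + 31*H
p = 174/11 (p = -522/(-33) = -522*(-1/33) = 174/11 ≈ 15.818)
p - R(z(x(5))) = 174/11 - (-55 + 2² + 31*2) = 174/11 - (-55 + 4 + 62) = 174/11 - 1*11 = 174/11 - 11 = 53/11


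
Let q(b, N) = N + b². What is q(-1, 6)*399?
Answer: 2793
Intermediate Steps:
q(-1, 6)*399 = (6 + (-1)²)*399 = (6 + 1)*399 = 7*399 = 2793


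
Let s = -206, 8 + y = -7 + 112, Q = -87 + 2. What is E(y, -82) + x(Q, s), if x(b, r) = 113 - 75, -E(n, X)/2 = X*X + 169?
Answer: -13748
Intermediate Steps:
Q = -85
y = 97 (y = -8 + (-7 + 112) = -8 + 105 = 97)
E(n, X) = -338 - 2*X² (E(n, X) = -2*(X*X + 169) = -2*(X² + 169) = -2*(169 + X²) = -338 - 2*X²)
x(b, r) = 38
E(y, -82) + x(Q, s) = (-338 - 2*(-82)²) + 38 = (-338 - 2*6724) + 38 = (-338 - 13448) + 38 = -13786 + 38 = -13748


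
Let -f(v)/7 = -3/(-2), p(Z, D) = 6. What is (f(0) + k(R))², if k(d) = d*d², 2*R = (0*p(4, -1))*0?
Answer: 441/4 ≈ 110.25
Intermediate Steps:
f(v) = -21/2 (f(v) = -(-21)/(-2) = -(-21)*(-1)/2 = -7*3/2 = -21/2)
R = 0 (R = ((0*6)*0)/2 = (0*0)/2 = (½)*0 = 0)
k(d) = d³
(f(0) + k(R))² = (-21/2 + 0³)² = (-21/2 + 0)² = (-21/2)² = 441/4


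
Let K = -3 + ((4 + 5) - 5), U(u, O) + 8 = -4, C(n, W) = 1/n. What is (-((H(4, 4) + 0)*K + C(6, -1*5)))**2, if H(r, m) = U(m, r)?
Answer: 5041/36 ≈ 140.03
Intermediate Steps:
U(u, O) = -12 (U(u, O) = -8 - 4 = -12)
H(r, m) = -12
K = 1 (K = -3 + (9 - 5) = -3 + 4 = 1)
(-((H(4, 4) + 0)*K + C(6, -1*5)))**2 = (-((-12 + 0)*1 + 1/6))**2 = (-(-12*1 + 1/6))**2 = (-(-12 + 1/6))**2 = (-1*(-71/6))**2 = (71/6)**2 = 5041/36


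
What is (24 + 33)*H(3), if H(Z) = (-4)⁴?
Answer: 14592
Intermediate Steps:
H(Z) = 256
(24 + 33)*H(3) = (24 + 33)*256 = 57*256 = 14592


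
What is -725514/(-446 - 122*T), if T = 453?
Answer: 362757/27856 ≈ 13.023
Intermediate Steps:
-725514/(-446 - 122*T) = -725514/(-446 - 122*453) = -725514/(-446 - 55266) = -725514/(-55712) = -725514*(-1/55712) = 362757/27856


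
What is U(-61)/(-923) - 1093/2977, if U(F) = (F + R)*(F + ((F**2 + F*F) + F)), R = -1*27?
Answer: 147435037/211367 ≈ 697.53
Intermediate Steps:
R = -27
U(F) = (-27 + F)*(2*F + 2*F**2) (U(F) = (F - 27)*(F + ((F**2 + F*F) + F)) = (-27 + F)*(F + ((F**2 + F**2) + F)) = (-27 + F)*(F + (2*F**2 + F)) = (-27 + F)*(F + (F + 2*F**2)) = (-27 + F)*(2*F + 2*F**2))
U(-61)/(-923) - 1093/2977 = (2*(-61)*(-27 + (-61)**2 - 26*(-61)))/(-923) - 1093/2977 = (2*(-61)*(-27 + 3721 + 1586))*(-1/923) - 1093*1/2977 = (2*(-61)*5280)*(-1/923) - 1093/2977 = -644160*(-1/923) - 1093/2977 = 644160/923 - 1093/2977 = 147435037/211367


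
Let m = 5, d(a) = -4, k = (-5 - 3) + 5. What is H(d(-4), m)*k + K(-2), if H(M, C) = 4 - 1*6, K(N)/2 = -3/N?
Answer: 9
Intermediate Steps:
k = -3 (k = -8 + 5 = -3)
K(N) = -6/N (K(N) = 2*(-3/N) = -6/N)
H(M, C) = -2 (H(M, C) = 4 - 6 = -2)
H(d(-4), m)*k + K(-2) = -2*(-3) - 6/(-2) = 6 - 6*(-½) = 6 + 3 = 9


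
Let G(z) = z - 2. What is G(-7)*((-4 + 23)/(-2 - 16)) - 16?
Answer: -13/2 ≈ -6.5000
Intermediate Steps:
G(z) = -2 + z
G(-7)*((-4 + 23)/(-2 - 16)) - 16 = (-2 - 7)*((-4 + 23)/(-2 - 16)) - 16 = -171/(-18) - 16 = -171*(-1)/18 - 16 = -9*(-19/18) - 16 = 19/2 - 16 = -13/2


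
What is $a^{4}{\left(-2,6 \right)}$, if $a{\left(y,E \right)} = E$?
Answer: $1296$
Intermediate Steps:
$a^{4}{\left(-2,6 \right)} = 6^{4} = 1296$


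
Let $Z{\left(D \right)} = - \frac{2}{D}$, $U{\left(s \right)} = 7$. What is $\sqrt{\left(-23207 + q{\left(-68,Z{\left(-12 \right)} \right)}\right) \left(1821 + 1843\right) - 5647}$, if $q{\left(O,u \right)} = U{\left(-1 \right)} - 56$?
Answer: $i \sqrt{85215631} \approx 9231.2 i$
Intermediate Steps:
$q{\left(O,u \right)} = -49$ ($q{\left(O,u \right)} = 7 - 56 = -49$)
$\sqrt{\left(-23207 + q{\left(-68,Z{\left(-12 \right)} \right)}\right) \left(1821 + 1843\right) - 5647} = \sqrt{\left(-23207 - 49\right) \left(1821 + 1843\right) - 5647} = \sqrt{\left(-23256\right) 3664 - 5647} = \sqrt{-85209984 - 5647} = \sqrt{-85215631} = i \sqrt{85215631}$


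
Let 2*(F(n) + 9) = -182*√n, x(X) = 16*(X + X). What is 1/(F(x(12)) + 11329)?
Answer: 1415/15620312 + 91*√6/15620312 ≈ 0.00010486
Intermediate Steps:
x(X) = 32*X (x(X) = 16*(2*X) = 32*X)
F(n) = -9 - 91*√n (F(n) = -9 + (-182*√n)/2 = -9 - 91*√n)
1/(F(x(12)) + 11329) = 1/((-9 - 91*8*√6) + 11329) = 1/((-9 - 728*√6) + 11329) = 1/(11320 - 728*√6)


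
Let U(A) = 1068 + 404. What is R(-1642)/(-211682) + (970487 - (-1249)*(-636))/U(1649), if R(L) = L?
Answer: 18642242955/155797952 ≈ 119.66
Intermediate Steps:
U(A) = 1472
R(-1642)/(-211682) + (970487 - (-1249)*(-636))/U(1649) = -1642/(-211682) + (970487 - (-1249)*(-636))/1472 = -1642*(-1/211682) + (970487 - 1*794364)*(1/1472) = 821/105841 + (970487 - 794364)*(1/1472) = 821/105841 + 176123*(1/1472) = 821/105841 + 176123/1472 = 18642242955/155797952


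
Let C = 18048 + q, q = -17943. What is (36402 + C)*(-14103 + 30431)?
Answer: 596086296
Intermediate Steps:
C = 105 (C = 18048 - 17943 = 105)
(36402 + C)*(-14103 + 30431) = (36402 + 105)*(-14103 + 30431) = 36507*16328 = 596086296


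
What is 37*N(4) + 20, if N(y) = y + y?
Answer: 316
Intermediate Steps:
N(y) = 2*y
37*N(4) + 20 = 37*(2*4) + 20 = 37*8 + 20 = 296 + 20 = 316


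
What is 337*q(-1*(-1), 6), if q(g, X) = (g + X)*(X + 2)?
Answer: 18872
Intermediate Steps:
q(g, X) = (2 + X)*(X + g) (q(g, X) = (X + g)*(2 + X) = (2 + X)*(X + g))
337*q(-1*(-1), 6) = 337*(6² + 2*6 + 2*(-1*(-1)) + 6*(-1*(-1))) = 337*(36 + 12 + 2*1 + 6*1) = 337*(36 + 12 + 2 + 6) = 337*56 = 18872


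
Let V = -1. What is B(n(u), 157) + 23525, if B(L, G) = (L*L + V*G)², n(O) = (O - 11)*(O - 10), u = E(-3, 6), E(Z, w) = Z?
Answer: 1086846614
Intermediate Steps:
u = -3
n(O) = (-11 + O)*(-10 + O)
B(L, G) = (L² - G)² (B(L, G) = (L*L - G)² = (L² - G)²)
B(n(u), 157) + 23525 = ((110 + (-3)² - 21*(-3))² - 1*157)² + 23525 = ((110 + 9 + 63)² - 157)² + 23525 = (182² - 157)² + 23525 = (33124 - 157)² + 23525 = 32967² + 23525 = 1086823089 + 23525 = 1086846614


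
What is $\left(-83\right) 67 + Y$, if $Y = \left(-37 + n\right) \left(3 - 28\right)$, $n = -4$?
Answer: $-4536$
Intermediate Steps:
$Y = 1025$ ($Y = \left(-37 - 4\right) \left(3 - 28\right) = \left(-41\right) \left(-25\right) = 1025$)
$\left(-83\right) 67 + Y = \left(-83\right) 67 + 1025 = -5561 + 1025 = -4536$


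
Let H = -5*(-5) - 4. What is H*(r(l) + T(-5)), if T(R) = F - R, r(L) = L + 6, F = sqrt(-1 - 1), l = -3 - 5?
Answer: 63 + 21*I*sqrt(2) ≈ 63.0 + 29.698*I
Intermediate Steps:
l = -8
H = 21 (H = 25 - 4 = 21)
F = I*sqrt(2) (F = sqrt(-2) = I*sqrt(2) ≈ 1.4142*I)
r(L) = 6 + L
T(R) = -R + I*sqrt(2) (T(R) = I*sqrt(2) - R = -R + I*sqrt(2))
H*(r(l) + T(-5)) = 21*((6 - 8) + (-1*(-5) + I*sqrt(2))) = 21*(-2 + (5 + I*sqrt(2))) = 21*(3 + I*sqrt(2)) = 63 + 21*I*sqrt(2)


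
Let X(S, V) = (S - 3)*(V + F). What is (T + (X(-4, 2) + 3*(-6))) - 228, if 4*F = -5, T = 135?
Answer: -465/4 ≈ -116.25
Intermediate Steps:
F = -5/4 (F = (1/4)*(-5) = -5/4 ≈ -1.2500)
X(S, V) = (-3 + S)*(-5/4 + V) (X(S, V) = (S - 3)*(V - 5/4) = (-3 + S)*(-5/4 + V))
(T + (X(-4, 2) + 3*(-6))) - 228 = (135 + ((15/4 - 3*2 - 5/4*(-4) - 4*2) + 3*(-6))) - 228 = (135 + ((15/4 - 6 + 5 - 8) - 18)) - 228 = (135 + (-21/4 - 18)) - 228 = (135 - 93/4) - 228 = 447/4 - 228 = -465/4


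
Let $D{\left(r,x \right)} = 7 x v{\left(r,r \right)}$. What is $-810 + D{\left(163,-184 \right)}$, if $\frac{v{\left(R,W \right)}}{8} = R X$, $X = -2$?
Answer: $3358294$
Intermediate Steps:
$v{\left(R,W \right)} = - 16 R$ ($v{\left(R,W \right)} = 8 R \left(-2\right) = 8 \left(- 2 R\right) = - 16 R$)
$D{\left(r,x \right)} = - 112 r x$ ($D{\left(r,x \right)} = 7 x \left(- 16 r\right) = - 112 r x$)
$-810 + D{\left(163,-184 \right)} = -810 - 18256 \left(-184\right) = -810 + 3359104 = 3358294$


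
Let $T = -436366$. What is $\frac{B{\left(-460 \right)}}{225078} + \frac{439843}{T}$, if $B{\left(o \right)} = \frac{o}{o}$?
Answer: $- \frac{3535662371}{3507728091} \approx -1.008$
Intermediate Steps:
$B{\left(o \right)} = 1$
$\frac{B{\left(-460 \right)}}{225078} + \frac{439843}{T} = 1 \cdot \frac{1}{225078} + \frac{439843}{-436366} = 1 \cdot \frac{1}{225078} + 439843 \left(- \frac{1}{436366}\right) = \frac{1}{225078} - \frac{439843}{436366} = - \frac{3535662371}{3507728091}$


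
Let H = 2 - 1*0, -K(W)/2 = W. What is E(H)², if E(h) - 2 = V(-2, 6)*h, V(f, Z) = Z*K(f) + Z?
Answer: 3844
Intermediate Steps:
K(W) = -2*W
H = 2 (H = 2 + 0 = 2)
V(f, Z) = Z - 2*Z*f (V(f, Z) = Z*(-2*f) + Z = -2*Z*f + Z = Z - 2*Z*f)
E(h) = 2 + 30*h (E(h) = 2 + (6*(1 - 2*(-2)))*h = 2 + (6*(1 + 4))*h = 2 + (6*5)*h = 2 + 30*h)
E(H)² = (2 + 30*2)² = (2 + 60)² = 62² = 3844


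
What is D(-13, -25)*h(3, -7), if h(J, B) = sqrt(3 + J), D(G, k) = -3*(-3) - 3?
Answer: 6*sqrt(6) ≈ 14.697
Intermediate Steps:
D(G, k) = 6 (D(G, k) = 9 - 3 = 6)
D(-13, -25)*h(3, -7) = 6*sqrt(3 + 3) = 6*sqrt(6)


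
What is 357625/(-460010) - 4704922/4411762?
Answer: -374206755447/202945463762 ≈ -1.8439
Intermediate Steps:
357625/(-460010) - 4704922/4411762 = 357625*(-1/460010) - 4704922*1/4411762 = -71525/92002 - 2352461/2205881 = -374206755447/202945463762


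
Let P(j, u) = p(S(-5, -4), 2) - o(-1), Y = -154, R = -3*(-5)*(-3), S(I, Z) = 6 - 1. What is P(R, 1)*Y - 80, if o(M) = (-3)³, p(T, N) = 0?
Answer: -4238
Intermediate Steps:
S(I, Z) = 5
o(M) = -27
R = -45 (R = 15*(-3) = -45)
P(j, u) = 27 (P(j, u) = 0 - 1*(-27) = 0 + 27 = 27)
P(R, 1)*Y - 80 = 27*(-154) - 80 = -4158 - 80 = -4238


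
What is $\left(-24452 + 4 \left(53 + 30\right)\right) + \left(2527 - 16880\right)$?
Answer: $-38473$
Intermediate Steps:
$\left(-24452 + 4 \left(53 + 30\right)\right) + \left(2527 - 16880\right) = \left(-24452 + 4 \cdot 83\right) + \left(2527 - 16880\right) = \left(-24452 + 332\right) - 14353 = -24120 - 14353 = -38473$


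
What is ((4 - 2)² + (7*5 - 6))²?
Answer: 1089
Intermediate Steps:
((4 - 2)² + (7*5 - 6))² = (2² + (35 - 6))² = (4 + 29)² = 33² = 1089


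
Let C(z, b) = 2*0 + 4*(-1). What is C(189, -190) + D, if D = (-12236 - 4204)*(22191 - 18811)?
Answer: -55567204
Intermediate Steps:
C(z, b) = -4 (C(z, b) = 0 - 4 = -4)
D = -55567200 (D = -16440*3380 = -55567200)
C(189, -190) + D = -4 - 55567200 = -55567204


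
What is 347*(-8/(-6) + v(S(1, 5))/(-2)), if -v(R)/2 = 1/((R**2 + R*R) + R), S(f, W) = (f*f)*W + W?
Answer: 97507/210 ≈ 464.32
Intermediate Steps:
S(f, W) = W + W*f**2 (S(f, W) = f**2*W + W = W*f**2 + W = W + W*f**2)
v(R) = -2/(R + 2*R**2) (v(R) = -2/((R**2 + R*R) + R) = -2/((R**2 + R**2) + R) = -2/(2*R**2 + R) = -2/(R + 2*R**2))
347*(-8/(-6) + v(S(1, 5))/(-2)) = 347*(-8/(-6) - 2/((5*(1 + 1**2))*(1 + 2*(5*(1 + 1**2))))/(-2)) = 347*(-8*(-1/6) - 2/((5*(1 + 1))*(1 + 2*(5*(1 + 1))))*(-1/2)) = 347*(4/3 - 2/((5*2)*(1 + 2*(5*2)))*(-1/2)) = 347*(4/3 - 2/(10*(1 + 2*10))*(-1/2)) = 347*(4/3 - 2*1/10/(1 + 20)*(-1/2)) = 347*(4/3 - 2*1/10/21*(-1/2)) = 347*(4/3 - 2*1/10*1/21*(-1/2)) = 347*(4/3 - 1/105*(-1/2)) = 347*(4/3 + 1/210) = 347*(281/210) = 97507/210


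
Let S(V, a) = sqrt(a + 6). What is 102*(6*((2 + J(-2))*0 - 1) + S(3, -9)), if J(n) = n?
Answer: -612 + 102*I*sqrt(3) ≈ -612.0 + 176.67*I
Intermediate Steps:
S(V, a) = sqrt(6 + a)
102*(6*((2 + J(-2))*0 - 1) + S(3, -9)) = 102*(6*((2 - 2)*0 - 1) + sqrt(6 - 9)) = 102*(6*(0*0 - 1) + sqrt(-3)) = 102*(6*(0 - 1) + I*sqrt(3)) = 102*(6*(-1) + I*sqrt(3)) = 102*(-6 + I*sqrt(3)) = -612 + 102*I*sqrt(3)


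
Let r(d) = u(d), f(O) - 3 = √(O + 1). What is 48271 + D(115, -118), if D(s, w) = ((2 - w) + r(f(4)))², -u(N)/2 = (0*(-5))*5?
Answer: 62671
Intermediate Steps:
u(N) = 0 (u(N) = -2*0*(-5)*5 = -0*5 = -2*0 = 0)
f(O) = 3 + √(1 + O) (f(O) = 3 + √(O + 1) = 3 + √(1 + O))
r(d) = 0
D(s, w) = (2 - w)² (D(s, w) = ((2 - w) + 0)² = (2 - w)²)
48271 + D(115, -118) = 48271 + (2 - 1*(-118))² = 48271 + (2 + 118)² = 48271 + 120² = 48271 + 14400 = 62671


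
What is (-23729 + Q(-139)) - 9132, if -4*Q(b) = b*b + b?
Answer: -75313/2 ≈ -37657.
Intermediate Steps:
Q(b) = -b/4 - b²/4 (Q(b) = -(b*b + b)/4 = -(b² + b)/4 = -(b + b²)/4 = -b/4 - b²/4)
(-23729 + Q(-139)) - 9132 = (-23729 - ¼*(-139)*(1 - 139)) - 9132 = (-23729 - ¼*(-139)*(-138)) - 9132 = (-23729 - 9591/2) - 9132 = -57049/2 - 9132 = -75313/2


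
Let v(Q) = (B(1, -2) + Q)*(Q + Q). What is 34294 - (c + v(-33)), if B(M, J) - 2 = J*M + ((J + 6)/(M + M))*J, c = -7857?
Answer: 39709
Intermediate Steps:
B(M, J) = 2 + J*M + J*(6 + J)/(2*M) (B(M, J) = 2 + (J*M + ((J + 6)/(M + M))*J) = 2 + (J*M + ((6 + J)/((2*M)))*J) = 2 + (J*M + ((6 + J)*(1/(2*M)))*J) = 2 + (J*M + ((6 + J)/(2*M))*J) = 2 + (J*M + J*(6 + J)/(2*M)) = 2 + J*M + J*(6 + J)/(2*M))
v(Q) = 2*Q*(-4 + Q) (v(Q) = (((½)*(-2)² + 3*(-2) + 1*(2 - 2*1))/1 + Q)*(Q + Q) = (1*((½)*4 - 6 + 1*(2 - 2)) + Q)*(2*Q) = (1*(2 - 6 + 1*0) + Q)*(2*Q) = (1*(2 - 6 + 0) + Q)*(2*Q) = (1*(-4) + Q)*(2*Q) = (-4 + Q)*(2*Q) = 2*Q*(-4 + Q))
34294 - (c + v(-33)) = 34294 - (-7857 + 2*(-33)*(-4 - 33)) = 34294 - (-7857 + 2*(-33)*(-37)) = 34294 - (-7857 + 2442) = 34294 - 1*(-5415) = 34294 + 5415 = 39709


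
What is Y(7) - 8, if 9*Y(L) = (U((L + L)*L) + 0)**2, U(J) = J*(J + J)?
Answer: 368947192/9 ≈ 4.0994e+7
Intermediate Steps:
U(J) = 2*J**2 (U(J) = J*(2*J) = 2*J**2)
Y(L) = 64*L**8/9 (Y(L) = (2*((L + L)*L)**2 + 0)**2/9 = (2*((2*L)*L)**2 + 0)**2/9 = (2*(2*L**2)**2 + 0)**2/9 = (2*(4*L**4) + 0)**2/9 = (8*L**4 + 0)**2/9 = (8*L**4)**2/9 = (64*L**8)/9 = 64*L**8/9)
Y(7) - 8 = (64/9)*7**8 - 8 = (64/9)*5764801 - 8 = 368947264/9 - 8 = 368947192/9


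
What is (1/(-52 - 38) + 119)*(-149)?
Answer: -1595641/90 ≈ -17729.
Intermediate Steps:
(1/(-52 - 38) + 119)*(-149) = (1/(-90) + 119)*(-149) = (-1/90 + 119)*(-149) = (10709/90)*(-149) = -1595641/90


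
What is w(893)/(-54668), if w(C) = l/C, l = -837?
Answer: 837/48818524 ≈ 1.7145e-5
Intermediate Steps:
w(C) = -837/C
w(893)/(-54668) = -837/893/(-54668) = -837*1/893*(-1/54668) = -837/893*(-1/54668) = 837/48818524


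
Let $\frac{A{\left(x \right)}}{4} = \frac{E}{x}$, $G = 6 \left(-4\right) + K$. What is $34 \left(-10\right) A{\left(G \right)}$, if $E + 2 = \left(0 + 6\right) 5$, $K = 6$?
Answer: $\frac{19040}{9} \approx 2115.6$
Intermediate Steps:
$G = -18$ ($G = 6 \left(-4\right) + 6 = -24 + 6 = -18$)
$E = 28$ ($E = -2 + \left(0 + 6\right) 5 = -2 + 6 \cdot 5 = -2 + 30 = 28$)
$A{\left(x \right)} = \frac{112}{x}$ ($A{\left(x \right)} = 4 \frac{28}{x} = \frac{112}{x}$)
$34 \left(-10\right) A{\left(G \right)} = 34 \left(-10\right) \frac{112}{-18} = - 340 \cdot 112 \left(- \frac{1}{18}\right) = \left(-340\right) \left(- \frac{56}{9}\right) = \frac{19040}{9}$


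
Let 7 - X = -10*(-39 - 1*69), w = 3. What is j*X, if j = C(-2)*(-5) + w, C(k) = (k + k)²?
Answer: 82621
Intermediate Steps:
X = -1073 (X = 7 - (-10)*(-39 - 1*69) = 7 - (-10)*(-39 - 69) = 7 - (-10)*(-108) = 7 - 1*1080 = 7 - 1080 = -1073)
C(k) = 4*k² (C(k) = (2*k)² = 4*k²)
j = -77 (j = (4*(-2)²)*(-5) + 3 = (4*4)*(-5) + 3 = 16*(-5) + 3 = -80 + 3 = -77)
j*X = -77*(-1073) = 82621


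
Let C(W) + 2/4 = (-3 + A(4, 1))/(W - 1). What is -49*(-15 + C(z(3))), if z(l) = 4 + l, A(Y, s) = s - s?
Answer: 784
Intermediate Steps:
A(Y, s) = 0
C(W) = -½ - 3/(-1 + W) (C(W) = -½ + (-3 + 0)/(W - 1) = -½ - 3/(-1 + W))
-49*(-15 + C(z(3))) = -49*(-15 + (-5 - (4 + 3))/(2*(-1 + (4 + 3)))) = -49*(-15 + (-5 - 1*7)/(2*(-1 + 7))) = -49*(-15 + (½)*(-5 - 7)/6) = -49*(-15 + (½)*(⅙)*(-12)) = -49*(-15 - 1) = -49*(-16) = 784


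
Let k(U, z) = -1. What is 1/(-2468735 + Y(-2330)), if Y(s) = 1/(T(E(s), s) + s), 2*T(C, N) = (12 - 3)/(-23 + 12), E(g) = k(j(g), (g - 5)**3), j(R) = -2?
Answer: -51269/126569574737 ≈ -4.0507e-7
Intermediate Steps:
E(g) = -1
T(C, N) = -9/22 (T(C, N) = ((12 - 3)/(-23 + 12))/2 = (9/(-11))/2 = (9*(-1/11))/2 = (1/2)*(-9/11) = -9/22)
Y(s) = 1/(-9/22 + s)
1/(-2468735 + Y(-2330)) = 1/(-2468735 + 22/(-9 + 22*(-2330))) = 1/(-2468735 + 22/(-9 - 51260)) = 1/(-2468735 + 22/(-51269)) = 1/(-2468735 + 22*(-1/51269)) = 1/(-2468735 - 22/51269) = 1/(-126569574737/51269) = -51269/126569574737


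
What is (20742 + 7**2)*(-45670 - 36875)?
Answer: -1716193095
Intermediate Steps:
(20742 + 7**2)*(-45670 - 36875) = (20742 + 49)*(-82545) = 20791*(-82545) = -1716193095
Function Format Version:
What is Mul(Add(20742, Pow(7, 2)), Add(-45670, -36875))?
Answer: -1716193095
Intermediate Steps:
Mul(Add(20742, Pow(7, 2)), Add(-45670, -36875)) = Mul(Add(20742, 49), -82545) = Mul(20791, -82545) = -1716193095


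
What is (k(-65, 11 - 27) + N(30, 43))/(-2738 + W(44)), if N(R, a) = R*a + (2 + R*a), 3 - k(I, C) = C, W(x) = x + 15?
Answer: -867/893 ≈ -0.97088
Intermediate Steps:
W(x) = 15 + x
k(I, C) = 3 - C
N(R, a) = 2 + 2*R*a
(k(-65, 11 - 27) + N(30, 43))/(-2738 + W(44)) = ((3 - (11 - 27)) + (2 + 2*30*43))/(-2738 + (15 + 44)) = ((3 - 1*(-16)) + (2 + 2580))/(-2738 + 59) = ((3 + 16) + 2582)/(-2679) = (19 + 2582)*(-1/2679) = 2601*(-1/2679) = -867/893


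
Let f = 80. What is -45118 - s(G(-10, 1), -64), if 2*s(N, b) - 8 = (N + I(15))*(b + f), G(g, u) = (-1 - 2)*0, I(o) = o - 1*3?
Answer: -45218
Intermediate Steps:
I(o) = -3 + o (I(o) = o - 3 = -3 + o)
G(g, u) = 0 (G(g, u) = -3*0 = 0)
s(N, b) = 4 + (12 + N)*(80 + b)/2 (s(N, b) = 4 + ((N + (-3 + 15))*(b + 80))/2 = 4 + ((N + 12)*(80 + b))/2 = 4 + ((12 + N)*(80 + b))/2 = 4 + (12 + N)*(80 + b)/2)
-45118 - s(G(-10, 1), -64) = -45118 - (484 + 6*(-64) + 40*0 + (1/2)*0*(-64)) = -45118 - (484 - 384 + 0 + 0) = -45118 - 1*100 = -45118 - 100 = -45218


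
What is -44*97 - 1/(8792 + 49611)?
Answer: -249264005/58403 ≈ -4268.0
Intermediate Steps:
-44*97 - 1/(8792 + 49611) = -4268 - 1/58403 = -249264005/58403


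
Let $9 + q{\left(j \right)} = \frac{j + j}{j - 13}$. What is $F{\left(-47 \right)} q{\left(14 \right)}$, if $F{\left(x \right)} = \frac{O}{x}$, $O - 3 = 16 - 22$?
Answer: $\frac{57}{47} \approx 1.2128$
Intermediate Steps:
$O = -3$ ($O = 3 + \left(16 - 22\right) = 3 - 6 = -3$)
$q{\left(j \right)} = -9 + \frac{2 j}{-13 + j}$ ($q{\left(j \right)} = -9 + \frac{j + j}{j - 13} = -9 + \frac{2 j}{-13 + j}$)
$F{\left(x \right)} = - \frac{3}{x}$
$F{\left(-47 \right)} q{\left(14 \right)} = - \frac{3}{-47} \frac{117 - 98}{-13 + 14} = \left(-3\right) \left(- \frac{1}{47}\right) \frac{117 - 98}{1} = \frac{3 \cdot 1 \cdot 19}{47} = \frac{3}{47} \cdot 19 = \frac{57}{47}$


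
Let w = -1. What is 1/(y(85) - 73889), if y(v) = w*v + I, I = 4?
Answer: -1/73970 ≈ -1.3519e-5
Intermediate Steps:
y(v) = 4 - v (y(v) = -v + 4 = 4 - v)
1/(y(85) - 73889) = 1/((4 - 1*85) - 73889) = 1/((4 - 85) - 73889) = 1/(-81 - 73889) = 1/(-73970) = -1/73970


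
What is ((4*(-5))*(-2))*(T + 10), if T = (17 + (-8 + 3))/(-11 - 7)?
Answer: 1120/3 ≈ 373.33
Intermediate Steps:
T = -2/3 (T = (17 - 5)/(-18) = 12*(-1/18) = -2/3 ≈ -0.66667)
((4*(-5))*(-2))*(T + 10) = ((4*(-5))*(-2))*(-2/3 + 10) = -20*(-2)*(28/3) = 40*(28/3) = 1120/3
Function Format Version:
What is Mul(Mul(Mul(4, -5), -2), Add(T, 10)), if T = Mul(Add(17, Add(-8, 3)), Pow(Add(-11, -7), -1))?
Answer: Rational(1120, 3) ≈ 373.33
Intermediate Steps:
T = Rational(-2, 3) (T = Mul(Add(17, -5), Pow(-18, -1)) = Mul(12, Rational(-1, 18)) = Rational(-2, 3) ≈ -0.66667)
Mul(Mul(Mul(4, -5), -2), Add(T, 10)) = Mul(Mul(Mul(4, -5), -2), Add(Rational(-2, 3), 10)) = Mul(Mul(-20, -2), Rational(28, 3)) = Mul(40, Rational(28, 3)) = Rational(1120, 3)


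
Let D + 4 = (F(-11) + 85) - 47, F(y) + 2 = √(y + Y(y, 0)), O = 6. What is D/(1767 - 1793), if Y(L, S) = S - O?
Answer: -16/13 - I*√17/26 ≈ -1.2308 - 0.15858*I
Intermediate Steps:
Y(L, S) = -6 + S (Y(L, S) = S - 1*6 = S - 6 = -6 + S)
F(y) = -2 + √(-6 + y) (F(y) = -2 + √(y + (-6 + 0)) = -2 + √(y - 6) = -2 + √(-6 + y))
D = 32 + I*√17 (D = -4 + (((-2 + √(-6 - 11)) + 85) - 47) = -4 + (((-2 + √(-17)) + 85) - 47) = -4 + (((-2 + I*√17) + 85) - 47) = -4 + ((83 + I*√17) - 47) = -4 + (36 + I*√17) = 32 + I*√17 ≈ 32.0 + 4.1231*I)
D/(1767 - 1793) = (32 + I*√17)/(1767 - 1793) = (32 + I*√17)/(-26) = (32 + I*√17)*(-1/26) = -16/13 - I*√17/26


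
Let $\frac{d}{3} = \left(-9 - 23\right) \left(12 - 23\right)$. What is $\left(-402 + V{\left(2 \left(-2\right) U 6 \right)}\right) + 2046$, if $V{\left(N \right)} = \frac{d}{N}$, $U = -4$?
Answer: $1655$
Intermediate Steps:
$d = 1056$ ($d = 3 \left(-9 - 23\right) \left(12 - 23\right) = 3 \left(\left(-32\right) \left(-11\right)\right) = 3 \cdot 352 = 1056$)
$V{\left(N \right)} = \frac{1056}{N}$
$\left(-402 + V{\left(2 \left(-2\right) U 6 \right)}\right) + 2046 = \left(-402 + \frac{1056}{2 \left(-2\right) \left(-4\right) 6}\right) + 2046 = \left(-402 + \frac{1056}{\left(-4\right) \left(-4\right) 6}\right) + 2046 = \left(-402 + \frac{1056}{16 \cdot 6}\right) + 2046 = \left(-402 + \frac{1056}{96}\right) + 2046 = \left(-402 + 1056 \cdot \frac{1}{96}\right) + 2046 = \left(-402 + 11\right) + 2046 = -391 + 2046 = 1655$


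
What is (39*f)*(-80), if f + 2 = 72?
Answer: -218400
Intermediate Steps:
f = 70 (f = -2 + 72 = 70)
(39*f)*(-80) = (39*70)*(-80) = 2730*(-80) = -218400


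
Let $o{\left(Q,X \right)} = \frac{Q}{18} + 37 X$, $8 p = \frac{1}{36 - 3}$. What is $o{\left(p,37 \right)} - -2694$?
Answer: $\frac{19307377}{4752} \approx 4063.0$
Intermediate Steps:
$p = \frac{1}{264}$ ($p = \frac{1}{8 \left(36 - 3\right)} = \frac{1}{8 \cdot 33} = \frac{1}{8} \cdot \frac{1}{33} = \frac{1}{264} \approx 0.0037879$)
$o{\left(Q,X \right)} = 37 X + \frac{Q}{18}$ ($o{\left(Q,X \right)} = \frac{Q}{18} + 37 X = 37 X + \frac{Q}{18}$)
$o{\left(p,37 \right)} - -2694 = \left(37 \cdot 37 + \frac{1}{18} \cdot \frac{1}{264}\right) - -2694 = \left(1369 + \frac{1}{4752}\right) + 2694 = \frac{6505489}{4752} + 2694 = \frac{19307377}{4752}$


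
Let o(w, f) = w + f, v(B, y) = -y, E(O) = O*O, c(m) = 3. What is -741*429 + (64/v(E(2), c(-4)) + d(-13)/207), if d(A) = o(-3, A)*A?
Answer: -65807231/207 ≈ -3.1791e+5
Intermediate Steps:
E(O) = O²
o(w, f) = f + w
d(A) = A*(-3 + A) (d(A) = (A - 3)*A = (-3 + A)*A = A*(-3 + A))
-741*429 + (64/v(E(2), c(-4)) + d(-13)/207) = -741*429 + (64/((-1*3)) - 13*(-3 - 13)/207) = -317889 + (64/(-3) - 13*(-16)*(1/207)) = -317889 + (64*(-⅓) + 208*(1/207)) = -317889 + (-64/3 + 208/207) = -317889 - 4208/207 = -65807231/207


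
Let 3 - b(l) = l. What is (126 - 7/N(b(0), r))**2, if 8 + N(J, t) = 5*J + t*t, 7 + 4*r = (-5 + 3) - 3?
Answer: 4036081/256 ≈ 15766.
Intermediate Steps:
r = -3 (r = -7/4 + ((-5 + 3) - 3)/4 = -7/4 + (-2 - 3)/4 = -7/4 + (1/4)*(-5) = -7/4 - 5/4 = -3)
b(l) = 3 - l
N(J, t) = -8 + t**2 + 5*J (N(J, t) = -8 + (5*J + t*t) = -8 + (5*J + t**2) = -8 + (t**2 + 5*J) = -8 + t**2 + 5*J)
(126 - 7/N(b(0), r))**2 = (126 - 7/(-8 + (-3)**2 + 5*(3 - 1*0)))**2 = (126 - 7/(-8 + 9 + 5*(3 + 0)))**2 = (126 - 7/(-8 + 9 + 5*3))**2 = (126 - 7/(-8 + 9 + 15))**2 = (126 - 7/16)**2 = (2009/16)**2 = 4036081/256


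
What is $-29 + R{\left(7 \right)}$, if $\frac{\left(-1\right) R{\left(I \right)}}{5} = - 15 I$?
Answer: $496$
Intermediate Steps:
$R{\left(I \right)} = 75 I$ ($R{\left(I \right)} = - 5 \left(- 15 I\right) = 75 I$)
$-29 + R{\left(7 \right)} = -29 + 75 \cdot 7 = -29 + 525 = 496$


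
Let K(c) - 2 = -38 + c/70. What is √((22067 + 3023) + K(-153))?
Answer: √122753890/70 ≈ 158.28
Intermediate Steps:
K(c) = -36 + c/70 (K(c) = 2 + (-38 + c/70) = -36 + c/70)
√((22067 + 3023) + K(-153)) = √((22067 + 3023) + (-36 + (1/70)*(-153))) = √(25090 + (-36 - 153/70)) = √(25090 - 2673/70) = √(1753627/70) = √122753890/70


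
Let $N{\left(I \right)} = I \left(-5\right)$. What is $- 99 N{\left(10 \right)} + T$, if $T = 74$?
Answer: $5024$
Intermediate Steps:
$N{\left(I \right)} = - 5 I$
$- 99 N{\left(10 \right)} + T = - 99 \left(\left(-5\right) 10\right) + 74 = \left(-99\right) \left(-50\right) + 74 = 4950 + 74 = 5024$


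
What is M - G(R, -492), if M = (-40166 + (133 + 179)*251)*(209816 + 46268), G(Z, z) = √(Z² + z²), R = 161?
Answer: 9768580264 - √267985 ≈ 9.7686e+9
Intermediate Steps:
M = 9768580264 (M = (-40166 + 312*251)*256084 = (-40166 + 78312)*256084 = 38146*256084 = 9768580264)
M - G(R, -492) = 9768580264 - √(161² + (-492)²) = 9768580264 - √(25921 + 242064) = 9768580264 - √267985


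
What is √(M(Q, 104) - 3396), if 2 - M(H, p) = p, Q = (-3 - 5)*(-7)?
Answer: I*√3498 ≈ 59.144*I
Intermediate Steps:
Q = 56 (Q = -8*(-7) = 56)
M(H, p) = 2 - p
√(M(Q, 104) - 3396) = √((2 - 1*104) - 3396) = √((2 - 104) - 3396) = √(-102 - 3396) = √(-3498) = I*√3498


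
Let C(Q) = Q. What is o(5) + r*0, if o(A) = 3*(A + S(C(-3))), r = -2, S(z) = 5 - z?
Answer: 39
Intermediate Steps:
o(A) = 24 + 3*A (o(A) = 3*(A + (5 - 1*(-3))) = 3*(A + (5 + 3)) = 3*(A + 8) = 3*(8 + A) = 24 + 3*A)
o(5) + r*0 = (24 + 3*5) - 2*0 = (24 + 15) + 0 = 39 + 0 = 39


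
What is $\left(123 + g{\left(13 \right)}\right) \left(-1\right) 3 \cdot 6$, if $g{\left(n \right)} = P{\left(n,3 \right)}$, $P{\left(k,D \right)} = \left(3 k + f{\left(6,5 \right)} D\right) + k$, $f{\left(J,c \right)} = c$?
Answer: $-3420$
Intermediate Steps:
$P{\left(k,D \right)} = 4 k + 5 D$ ($P{\left(k,D \right)} = \left(3 k + 5 D\right) + k = 4 k + 5 D$)
$g{\left(n \right)} = 15 + 4 n$ ($g{\left(n \right)} = 4 n + 5 \cdot 3 = 4 n + 15 = 15 + 4 n$)
$\left(123 + g{\left(13 \right)}\right) \left(-1\right) 3 \cdot 6 = \left(123 + \left(15 + 4 \cdot 13\right)\right) \left(-1\right) 3 \cdot 6 = \left(123 + \left(15 + 52\right)\right) \left(\left(-3\right) 6\right) = \left(123 + 67\right) \left(-18\right) = 190 \left(-18\right) = -3420$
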